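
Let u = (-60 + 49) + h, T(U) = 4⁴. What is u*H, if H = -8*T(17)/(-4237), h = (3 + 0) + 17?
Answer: 18432/4237 ≈ 4.3503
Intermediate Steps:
T(U) = 256
h = 20 (h = 3 + 17 = 20)
u = 9 (u = (-60 + 49) + 20 = -11 + 20 = 9)
H = 2048/4237 (H = -8*256/(-4237) = -2048*(-1/4237) = 2048/4237 ≈ 0.48336)
u*H = 9*(2048/4237) = 18432/4237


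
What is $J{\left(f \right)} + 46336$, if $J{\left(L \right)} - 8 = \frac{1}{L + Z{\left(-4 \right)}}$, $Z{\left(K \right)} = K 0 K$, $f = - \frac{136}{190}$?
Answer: $\frac{3151297}{68} \approx 46343.0$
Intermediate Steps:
$f = - \frac{68}{95}$ ($f = \left(-136\right) \frac{1}{190} = - \frac{68}{95} \approx -0.71579$)
$Z{\left(K \right)} = 0$ ($Z{\left(K \right)} = 0 K = 0$)
$J{\left(L \right)} = 8 + \frac{1}{L}$ ($J{\left(L \right)} = 8 + \frac{1}{L + 0} = 8 + \frac{1}{L}$)
$J{\left(f \right)} + 46336 = \left(8 + \frac{1}{- \frac{68}{95}}\right) + 46336 = \left(8 - \frac{95}{68}\right) + 46336 = \frac{449}{68} + 46336 = \frac{3151297}{68}$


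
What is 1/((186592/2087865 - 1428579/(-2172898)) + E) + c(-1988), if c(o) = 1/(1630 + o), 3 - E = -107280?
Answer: -37314763565819977/13403411809263131326 ≈ -0.0027840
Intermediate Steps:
E = 107283 (E = 3 - 1*(-107280) = 3 + 107280 = 107283)
1/((186592/2087865 - 1428579/(-2172898)) + E) + c(-1988) = 1/((186592/2087865 - 1428579/(-2172898)) + 107283) + 1/(1630 - 1988) = 1/((186592*(1/2087865) - 1428579*(-1/2172898)) + 107283) + 1/(-358) = 1/((186592/2087865 + 1428579/2172898) + 107283) - 1/358 = 1/(260625036727/348978283290 + 107283) - 1/358 = 1/(37439697791237797/348978283290) - 1/358 = 348978283290/37439697791237797 - 1/358 = -37314763565819977/13403411809263131326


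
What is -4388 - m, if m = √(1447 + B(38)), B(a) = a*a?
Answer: -4388 - 7*√59 ≈ -4441.8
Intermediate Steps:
B(a) = a²
m = 7*√59 (m = √(1447 + 38²) = √(1447 + 1444) = √2891 = 7*√59 ≈ 53.768)
-4388 - m = -4388 - 7*√59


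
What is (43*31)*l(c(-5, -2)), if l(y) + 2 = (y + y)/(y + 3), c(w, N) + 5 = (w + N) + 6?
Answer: 2666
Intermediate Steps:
c(w, N) = 1 + N + w (c(w, N) = -5 + ((w + N) + 6) = -5 + ((N + w) + 6) = -5 + (6 + N + w) = 1 + N + w)
l(y) = -2 + 2*y/(3 + y) (l(y) = -2 + (y + y)/(y + 3) = -2 + (2*y)/(3 + y) = -2 + 2*y/(3 + y))
(43*31)*l(c(-5, -2)) = (43*31)*(-6/(3 + (1 - 2 - 5))) = 1333*(-6/(3 - 6)) = 1333*(-6/(-3)) = 1333*(-6*(-⅓)) = 1333*2 = 2666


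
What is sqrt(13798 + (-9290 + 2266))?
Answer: sqrt(6774) ≈ 82.304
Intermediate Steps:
sqrt(13798 + (-9290 + 2266)) = sqrt(13798 - 7024) = sqrt(6774)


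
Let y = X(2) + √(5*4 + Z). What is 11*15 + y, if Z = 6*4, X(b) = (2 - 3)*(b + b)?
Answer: 161 + 2*√11 ≈ 167.63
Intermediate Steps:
X(b) = -2*b
Z = 24
y = -4 + 2*√11 (y = -2*2 + √(5*4 + 24) = -4 + √(20 + 24) = -4 + √44 = -4 + 2*√11 ≈ 2.6333)
11*15 + y = 11*15 + (-4 + 2*√11) = 165 + (-4 + 2*√11) = 161 + 2*√11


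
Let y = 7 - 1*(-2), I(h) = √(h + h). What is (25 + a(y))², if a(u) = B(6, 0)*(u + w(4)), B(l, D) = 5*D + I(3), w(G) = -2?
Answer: 919 + 350*√6 ≈ 1776.3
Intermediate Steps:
I(h) = √2*√h (I(h) = √(2*h) = √2*√h)
B(l, D) = √6 + 5*D (B(l, D) = 5*D + √2*√3 = 5*D + √6 = √6 + 5*D)
y = 9 (y = 7 + 2 = 9)
a(u) = √6*(-2 + u) (a(u) = (√6 + 5*0)*(u - 2) = (√6 + 0)*(-2 + u) = √6*(-2 + u))
(25 + a(y))² = (25 + √6*(-2 + 9))² = (25 + √6*7)² = (25 + 7*√6)²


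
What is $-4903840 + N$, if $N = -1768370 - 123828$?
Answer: $-6796038$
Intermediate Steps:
$N = -1892198$ ($N = -1768370 - 123828 = -1892198$)
$-4903840 + N = -4903840 - 1892198 = -6796038$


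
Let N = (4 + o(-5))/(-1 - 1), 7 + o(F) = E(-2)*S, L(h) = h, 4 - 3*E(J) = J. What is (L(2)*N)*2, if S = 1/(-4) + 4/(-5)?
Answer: 51/5 ≈ 10.200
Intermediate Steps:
E(J) = 4/3 - J/3
S = -21/20 (S = 1*(-1/4) + 4*(-1/5) = -1/4 - 4/5 = -21/20 ≈ -1.0500)
o(F) = -91/10 (o(F) = -7 + (4/3 - 1/3*(-2))*(-21/20) = -7 + (4/3 + 2/3)*(-21/20) = -7 + 2*(-21/20) = -7 - 21/10 = -91/10)
N = 51/20 (N = (4 - 91/10)/(-1 - 1) = -51/10/(-2) = -51/10*(-1/2) = 51/20 ≈ 2.5500)
(L(2)*N)*2 = (2*(51/20))*2 = (51/10)*2 = 51/5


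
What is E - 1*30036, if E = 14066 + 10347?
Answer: -5623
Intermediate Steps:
E = 24413
E - 1*30036 = 24413 - 1*30036 = 24413 - 30036 = -5623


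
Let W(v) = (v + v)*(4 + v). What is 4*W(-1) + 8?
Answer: -16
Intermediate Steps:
W(v) = 2*v*(4 + v) (W(v) = (2*v)*(4 + v) = 2*v*(4 + v))
4*W(-1) + 8 = 4*(2*(-1)*(4 - 1)) + 8 = 4*(2*(-1)*3) + 8 = 4*(-6) + 8 = -24 + 8 = -16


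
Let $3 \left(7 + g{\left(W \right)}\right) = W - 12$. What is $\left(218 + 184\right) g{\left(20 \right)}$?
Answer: $-1742$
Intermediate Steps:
$g{\left(W \right)} = -11 + \frac{W}{3}$ ($g{\left(W \right)} = -7 + \frac{W - 12}{3} = -7 + \frac{-12 + W}{3} = -7 + \left(-4 + \frac{W}{3}\right) = -11 + \frac{W}{3}$)
$\left(218 + 184\right) g{\left(20 \right)} = \left(218 + 184\right) \left(-11 + \frac{1}{3} \cdot 20\right) = 402 \left(-11 + \frac{20}{3}\right) = 402 \left(- \frac{13}{3}\right) = -1742$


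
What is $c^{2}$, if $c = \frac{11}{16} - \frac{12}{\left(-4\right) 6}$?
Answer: $\frac{361}{256} \approx 1.4102$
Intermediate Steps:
$c = \frac{19}{16}$ ($c = 11 \cdot \frac{1}{16} - \frac{12}{-24} = \frac{11}{16} - - \frac{1}{2} = \frac{11}{16} + \frac{1}{2} = \frac{19}{16} \approx 1.1875$)
$c^{2} = \left(\frac{19}{16}\right)^{2} = \frac{361}{256}$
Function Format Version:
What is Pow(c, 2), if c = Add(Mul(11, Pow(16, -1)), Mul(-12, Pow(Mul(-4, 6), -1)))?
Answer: Rational(361, 256) ≈ 1.4102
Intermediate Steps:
c = Rational(19, 16) (c = Add(Mul(11, Rational(1, 16)), Mul(-12, Pow(-24, -1))) = Add(Rational(11, 16), Mul(-12, Rational(-1, 24))) = Add(Rational(11, 16), Rational(1, 2)) = Rational(19, 16) ≈ 1.1875)
Pow(c, 2) = Pow(Rational(19, 16), 2) = Rational(361, 256)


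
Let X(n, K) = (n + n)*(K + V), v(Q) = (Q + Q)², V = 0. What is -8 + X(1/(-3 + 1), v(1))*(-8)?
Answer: 24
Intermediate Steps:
v(Q) = 4*Q² (v(Q) = (2*Q)² = 4*Q²)
X(n, K) = 2*K*n (X(n, K) = (n + n)*(K + 0) = (2*n)*K = 2*K*n)
-8 + X(1/(-3 + 1), v(1))*(-8) = -8 + (2*(4*1²)/(-3 + 1))*(-8) = -8 + (2*(4*1)/(-2))*(-8) = -8 + (2*4*(-½))*(-8) = -8 - 4*(-8) = -8 + 32 = 24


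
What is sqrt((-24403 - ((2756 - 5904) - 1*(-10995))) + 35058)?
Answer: 6*sqrt(78) ≈ 52.991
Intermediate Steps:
sqrt((-24403 - ((2756 - 5904) - 1*(-10995))) + 35058) = sqrt((-24403 - (-3148 + 10995)) + 35058) = sqrt((-24403 - 1*7847) + 35058) = sqrt((-24403 - 7847) + 35058) = sqrt(-32250 + 35058) = sqrt(2808) = 6*sqrt(78)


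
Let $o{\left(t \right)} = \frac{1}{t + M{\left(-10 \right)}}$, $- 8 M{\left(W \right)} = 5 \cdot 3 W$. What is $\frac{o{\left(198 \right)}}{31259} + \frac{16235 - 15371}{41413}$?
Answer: $\frac{23415907444}{1122356614389} \approx 0.020863$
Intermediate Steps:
$M{\left(W \right)} = - \frac{15 W}{8}$ ($M{\left(W \right)} = - \frac{5 \cdot 3 W}{8} = - \frac{15 W}{8}$)
$o{\left(t \right)} = \frac{1}{\frac{75}{4} + t}$ ($o{\left(t \right)} = \frac{1}{t - - \frac{75}{4}} = \frac{1}{t + \frac{75}{4}} = \frac{1}{\frac{75}{4} + t}$)
$\frac{o{\left(198 \right)}}{31259} + \frac{16235 - 15371}{41413} = \frac{4 \frac{1}{75 + 4 \cdot 198}}{31259} + \frac{16235 - 15371}{41413} = \frac{4}{75 + 792} \cdot \frac{1}{31259} + 864 \cdot \frac{1}{41413} = \frac{4}{867} \cdot \frac{1}{31259} + \frac{864}{41413} = \frac{4}{27101553} + \frac{864}{41413} = \frac{23415907444}{1122356614389}$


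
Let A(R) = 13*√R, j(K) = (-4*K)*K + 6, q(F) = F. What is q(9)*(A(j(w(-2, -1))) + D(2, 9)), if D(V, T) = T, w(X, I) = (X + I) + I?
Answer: 81 + 117*I*√58 ≈ 81.0 + 891.05*I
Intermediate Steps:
w(X, I) = X + 2*I (w(X, I) = (I + X) + I = X + 2*I)
j(K) = 6 - 4*K² (j(K) = -4*K² + 6 = 6 - 4*K²)
q(9)*(A(j(w(-2, -1))) + D(2, 9)) = 9*(13*√(6 - 4*(-2 + 2*(-1))²) + 9) = 9*(13*√(6 - 4*(-2 - 2)²) + 9) = 9*(13*√(6 - 4*(-4)²) + 9) = 9*(13*√(6 - 4*16) + 9) = 9*(13*√(6 - 64) + 9) = 9*(13*√(-58) + 9) = 9*(13*(I*√58) + 9) = 9*(13*I*√58 + 9) = 9*(9 + 13*I*√58) = 81 + 117*I*√58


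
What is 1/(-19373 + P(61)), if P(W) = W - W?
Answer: -1/19373 ≈ -5.1618e-5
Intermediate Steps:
P(W) = 0
1/(-19373 + P(61)) = 1/(-19373 + 0) = 1/(-19373) = -1/19373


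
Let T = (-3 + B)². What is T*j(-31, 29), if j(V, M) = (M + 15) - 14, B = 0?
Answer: 270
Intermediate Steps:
j(V, M) = 1 + M (j(V, M) = (15 + M) - 14 = 1 + M)
T = 9 (T = (-3 + 0)² = (-3)² = 9)
T*j(-31, 29) = 9*(1 + 29) = 9*30 = 270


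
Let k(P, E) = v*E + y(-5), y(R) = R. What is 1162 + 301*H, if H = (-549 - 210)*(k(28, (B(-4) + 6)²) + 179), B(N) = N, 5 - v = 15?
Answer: -30612344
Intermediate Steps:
v = -10 (v = 5 - 1*15 = 5 - 15 = -10)
k(P, E) = -5 - 10*E (k(P, E) = -10*E - 5 = -5 - 10*E)
H = -101706 (H = (-549 - 210)*((-5 - 10*(-4 + 6)²) + 179) = -759*((-5 - 10*2²) + 179) = -759*((-5 - 10*4) + 179) = -759*((-5 - 40) + 179) = -759*(-45 + 179) = -759*134 = -101706)
1162 + 301*H = 1162 + 301*(-101706) = 1162 - 30613506 = -30612344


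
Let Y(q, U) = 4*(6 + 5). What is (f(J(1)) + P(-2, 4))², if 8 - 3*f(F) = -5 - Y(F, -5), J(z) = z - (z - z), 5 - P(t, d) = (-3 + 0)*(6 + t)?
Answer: 1296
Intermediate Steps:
Y(q, U) = 44 (Y(q, U) = 4*11 = 44)
P(t, d) = 23 + 3*t (P(t, d) = 5 - (-3 + 0)*(6 + t) = 5 - (-3)*(6 + t) = 5 - (-18 - 3*t) = 5 + (18 + 3*t) = 23 + 3*t)
J(z) = z (J(z) = z - 1*0 = z + 0 = z)
f(F) = 19 (f(F) = 8/3 - (-5 - 1*44)/3 = 8/3 - (-5 - 44)/3 = 8/3 - ⅓*(-49) = 8/3 + 49/3 = 19)
(f(J(1)) + P(-2, 4))² = (19 + (23 + 3*(-2)))² = (19 + (23 - 6))² = (19 + 17)² = 36² = 1296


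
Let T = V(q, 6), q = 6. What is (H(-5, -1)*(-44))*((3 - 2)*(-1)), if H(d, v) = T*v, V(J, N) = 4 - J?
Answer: 88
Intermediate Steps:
T = -2 (T = 4 - 1*6 = 4 - 6 = -2)
H(d, v) = -2*v
(H(-5, -1)*(-44))*((3 - 2)*(-1)) = (-2*(-1)*(-44))*((3 - 2)*(-1)) = (2*(-44))*(1*(-1)) = -88*(-1) = 88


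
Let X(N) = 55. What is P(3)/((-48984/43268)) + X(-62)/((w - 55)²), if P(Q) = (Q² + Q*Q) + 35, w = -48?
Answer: -6081476779/129917814 ≈ -46.810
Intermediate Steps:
P(Q) = 35 + 2*Q² (P(Q) = (Q² + Q²) + 35 = 2*Q² + 35 = 35 + 2*Q²)
P(3)/((-48984/43268)) + X(-62)/((w - 55)²) = (35 + 2*3²)/((-48984/43268)) + 55/((-48 - 55)²) = (35 + 2*9)/((-48984*1/43268)) + 55/((-103)²) = (35 + 18)/(-12246/10817) + 55/10609 = 53*(-10817/12246) + 55*(1/10609) = -573301/12246 + 55/10609 = -6081476779/129917814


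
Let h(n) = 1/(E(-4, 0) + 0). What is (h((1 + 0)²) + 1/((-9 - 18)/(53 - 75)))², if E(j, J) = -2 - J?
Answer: 289/2916 ≈ 0.099108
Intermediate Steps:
h(n) = -½ (h(n) = 1/((-2 - 1*0) + 0) = 1/((-2 + 0) + 0) = 1/(-2 + 0) = 1/(-2) = -½)
(h((1 + 0)²) + 1/((-9 - 18)/(53 - 75)))² = (-½ + 1/((-9 - 18)/(53 - 75)))² = (-½ + 1/(-27/(-22)))² = (-½ + 1/(-27*(-1/22)))² = (-½ + 1/(27/22))² = (-½ + 22/27)² = (17/54)² = 289/2916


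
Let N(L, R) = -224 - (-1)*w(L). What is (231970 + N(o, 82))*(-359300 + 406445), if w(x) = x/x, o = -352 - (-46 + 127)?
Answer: 10925712315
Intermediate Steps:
o = -433 (o = -352 - 1*81 = -352 - 81 = -433)
w(x) = 1
N(L, R) = -223 (N(L, R) = -224 - (-1) = -224 - 1*(-1) = -224 + 1 = -223)
(231970 + N(o, 82))*(-359300 + 406445) = (231970 - 223)*(-359300 + 406445) = 231747*47145 = 10925712315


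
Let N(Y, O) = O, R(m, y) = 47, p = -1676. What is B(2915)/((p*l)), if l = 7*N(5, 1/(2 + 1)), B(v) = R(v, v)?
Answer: -141/11732 ≈ -0.012018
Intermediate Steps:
B(v) = 47
l = 7/3 (l = 7/(2 + 1) = 7/3 ≈ 2.3333)
B(2915)/((p*l)) = 47/((-1676*7/3)) = 47/(-11732/3) = 47*(-3/11732) = -141/11732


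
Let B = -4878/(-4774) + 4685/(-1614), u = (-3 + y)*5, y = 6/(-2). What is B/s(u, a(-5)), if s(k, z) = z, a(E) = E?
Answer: 7246549/19263090 ≈ 0.37619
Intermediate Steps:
y = -3 (y = 6*(-1/2) = -3)
u = -30 (u = (-3 - 3)*5 = -6*5 = -30)
B = -7246549/3852618 (B = -4878*(-1/4774) + 4685*(-1/1614) = 2439/2387 - 4685/1614 = -7246549/3852618 ≈ -1.8809)
B/s(u, a(-5)) = -7246549/3852618/(-5) = -7246549/3852618*(-1/5) = 7246549/19263090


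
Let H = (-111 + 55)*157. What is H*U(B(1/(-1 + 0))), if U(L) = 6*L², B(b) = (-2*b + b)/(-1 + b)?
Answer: -13188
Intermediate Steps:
H = -8792 (H = -56*157 = -8792)
B(b) = -b/(-1 + b) (B(b) = (-b)/(-1 + b) = -b/(-1 + b))
H*U(B(1/(-1 + 0))) = -52752*(-1/((-1 + 0)*(-1 + 1/(-1 + 0))))² = -52752*(-1/(-1*(-1 + 1/(-1))))² = -52752*(-1*(-1)/(-1 - 1))² = -52752*(-1*(-1)/(-2))² = -52752*(-1*(-1)*(-½))² = -52752*(-½)² = -52752/4 = -8792*3/2 = -13188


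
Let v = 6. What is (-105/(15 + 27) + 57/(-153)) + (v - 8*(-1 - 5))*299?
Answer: 1646599/102 ≈ 16143.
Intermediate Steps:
(-105/(15 + 27) + 57/(-153)) + (v - 8*(-1 - 5))*299 = (-105/(15 + 27) + 57/(-153)) + (6 - 8*(-1 - 5))*299 = (-105/42 + 57*(-1/153)) + (6 - 8*(-6))*299 = (-105*1/42 - 19/51) + (6 + 48)*299 = (-5/2 - 19/51) + 54*299 = -293/102 + 16146 = 1646599/102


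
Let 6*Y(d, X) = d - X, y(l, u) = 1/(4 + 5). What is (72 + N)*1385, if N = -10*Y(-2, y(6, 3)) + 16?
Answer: 3422335/27 ≈ 1.2675e+5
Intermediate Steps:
y(l, u) = ⅑ (y(l, u) = 1/9 = ⅑)
Y(d, X) = -X/6 + d/6 (Y(d, X) = (d - X)/6 = -X/6 + d/6)
N = 527/27 (N = -10*(-⅙*⅑ + (⅙)*(-2)) + 16 = -10*(-1/54 - ⅓) + 16 = -10*(-19/54) + 16 = 95/27 + 16 = 527/27 ≈ 19.519)
(72 + N)*1385 = (72 + 527/27)*1385 = (2471/27)*1385 = 3422335/27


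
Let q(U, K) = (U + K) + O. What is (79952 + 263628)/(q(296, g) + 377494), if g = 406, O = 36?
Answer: 85895/94558 ≈ 0.90838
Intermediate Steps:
q(U, K) = 36 + K + U (q(U, K) = (U + K) + 36 = (K + U) + 36 = 36 + K + U)
(79952 + 263628)/(q(296, g) + 377494) = (79952 + 263628)/((36 + 406 + 296) + 377494) = 343580/(738 + 377494) = 343580/378232 = 343580*(1/378232) = 85895/94558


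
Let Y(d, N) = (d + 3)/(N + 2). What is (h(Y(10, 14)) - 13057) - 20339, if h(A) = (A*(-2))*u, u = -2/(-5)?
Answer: -667933/20 ≈ -33397.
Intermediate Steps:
u = ⅖ (u = -2*(-⅕) = ⅖ ≈ 0.40000)
Y(d, N) = (3 + d)/(2 + N)
h(A) = -4*A/5 (h(A) = (A*(-2))*(⅖) = -2*A*(⅖) = -4*A/5)
(h(Y(10, 14)) - 13057) - 20339 = (-4*(3 + 10)/(5*(2 + 14)) - 13057) - 20339 = (-4*13/(5*16) - 13057) - 20339 = (-13/20 - 13057) - 20339 = -261153/20 - 20339 = -667933/20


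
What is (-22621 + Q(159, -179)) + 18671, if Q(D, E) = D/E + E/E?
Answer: -707030/179 ≈ -3949.9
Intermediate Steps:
Q(D, E) = 1 + D/E (Q(D, E) = D/E + 1 = 1 + D/E)
(-22621 + Q(159, -179)) + 18671 = (-22621 + (159 - 179)/(-179)) + 18671 = (-22621 - 1/179*(-20)) + 18671 = (-22621 + 20/179) + 18671 = -4049139/179 + 18671 = -707030/179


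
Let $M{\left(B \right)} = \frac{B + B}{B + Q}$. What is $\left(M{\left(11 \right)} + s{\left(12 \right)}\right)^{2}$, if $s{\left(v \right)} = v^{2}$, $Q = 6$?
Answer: $\frac{6100900}{289} \approx 21110.0$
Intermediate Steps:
$M{\left(B \right)} = \frac{2 B}{6 + B}$ ($M{\left(B \right)} = \frac{B + B}{B + 6} = \frac{2 B}{6 + B}$)
$\left(M{\left(11 \right)} + s{\left(12 \right)}\right)^{2} = \left(2 \cdot 11 \frac{1}{6 + 11} + 12^{2}\right)^{2} = \left(2 \cdot 11 \cdot \frac{1}{17} + 144\right)^{2} = \left(\frac{22}{17} + 144\right)^{2} = \left(\frac{2470}{17}\right)^{2} = \frac{6100900}{289}$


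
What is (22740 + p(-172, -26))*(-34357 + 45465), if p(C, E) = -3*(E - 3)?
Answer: 253562316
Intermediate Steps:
p(C, E) = 9 - 3*E (p(C, E) = -3*(-3 + E) = 9 - 3*E)
(22740 + p(-172, -26))*(-34357 + 45465) = (22740 + (9 - 3*(-26)))*(-34357 + 45465) = (22740 + (9 + 78))*11108 = (22740 + 87)*11108 = 22827*11108 = 253562316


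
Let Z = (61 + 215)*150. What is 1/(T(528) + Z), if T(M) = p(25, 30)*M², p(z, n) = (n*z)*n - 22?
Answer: 1/6266548152 ≈ 1.5958e-10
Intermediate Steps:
p(z, n) = -22 + z*n² (p(z, n) = z*n² - 22 = -22 + z*n²)
Z = 41400 (Z = 276*150 = 41400)
T(M) = 22478*M² (T(M) = (-22 + 25*30²)*M² = (-22 + 25*900)*M² = (-22 + 22500)*M² = 22478*M²)
1/(T(528) + Z) = 1/(22478*528² + 41400) = 1/(22478*278784 + 41400) = 1/(6266506752 + 41400) = 1/6266548152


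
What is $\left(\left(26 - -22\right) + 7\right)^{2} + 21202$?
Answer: $24227$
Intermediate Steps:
$\left(\left(26 - -22\right) + 7\right)^{2} + 21202 = \left(\left(26 + 22\right) + 7\right)^{2} + 21202 = \left(48 + 7\right)^{2} + 21202 = 55^{2} + 21202 = 3025 + 21202 = 24227$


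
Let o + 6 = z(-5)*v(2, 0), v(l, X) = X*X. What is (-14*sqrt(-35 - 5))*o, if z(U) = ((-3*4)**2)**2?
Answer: 168*I*sqrt(10) ≈ 531.26*I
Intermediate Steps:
v(l, X) = X**2
z(U) = 20736 (z(U) = ((-12)**2)**2 = 144**2 = 20736)
o = -6 (o = -6 + 20736*0**2 = -6 + 20736*0 = -6 + 0 = -6)
(-14*sqrt(-35 - 5))*o = -14*sqrt(-35 - 5)*(-6) = -28*I*sqrt(10)*(-6) = 168*I*sqrt(10)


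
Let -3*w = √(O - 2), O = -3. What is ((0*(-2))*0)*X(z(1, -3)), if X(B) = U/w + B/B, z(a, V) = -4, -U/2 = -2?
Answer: 0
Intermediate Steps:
U = 4 (U = -2*(-2) = 4)
w = -I*√5/3 (w = -√(-3 - 2)/3 = -I*√5/3 ≈ -0.74536*I)
X(B) = 1 + 12*I*√5/5 (X(B) = 4/((-I*√5/3)) + B/B = 4*(3*I*√5/5) + 1 = 12*I*√5/5 + 1 = 1 + 12*I*√5/5)
((0*(-2))*0)*X(z(1, -3)) = ((0*(-2))*0)*(1 + 12*I*√5/5) = (0*0)*(1 + 12*I*√5/5) = 0*(1 + 12*I*√5/5) = 0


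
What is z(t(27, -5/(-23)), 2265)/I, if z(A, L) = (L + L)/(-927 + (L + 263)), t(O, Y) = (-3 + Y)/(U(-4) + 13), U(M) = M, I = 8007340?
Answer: 453/1281975134 ≈ 3.5336e-7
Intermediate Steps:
t(O, Y) = -⅓ + Y/9 (t(O, Y) = (-3 + Y)/(-4 + 13) = (-3 + Y)/9 = (-3 + Y)*(⅑) = -⅓ + Y/9)
z(A, L) = 2*L/(-664 + L) (z(A, L) = (2*L)/(-927 + (263 + L)) = (2*L)/(-664 + L) = 2*L/(-664 + L))
z(t(27, -5/(-23)), 2265)/I = (2*2265/(-664 + 2265))/8007340 = (2*2265/1601)*(1/8007340) = (2*2265*(1/1601))*(1/8007340) = (4530/1601)*(1/8007340) = 453/1281975134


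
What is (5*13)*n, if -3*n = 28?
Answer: -1820/3 ≈ -606.67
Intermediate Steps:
n = -28/3 (n = -1/3*28 = -28/3 ≈ -9.3333)
(5*13)*n = (5*13)*(-28/3) = 65*(-28/3) = -1820/3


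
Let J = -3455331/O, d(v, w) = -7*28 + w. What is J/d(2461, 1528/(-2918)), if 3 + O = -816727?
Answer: -1680442643/78059786480 ≈ -0.021528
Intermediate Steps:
O = -816730 (O = -3 - 816727 = -816730)
d(v, w) = -196 + w
J = 3455331/816730 (J = -3455331/(-816730) = -3455331*(-1/816730) = 3455331/816730 ≈ 4.2307)
J/d(2461, 1528/(-2918)) = 3455331/(816730*(-196 + 1528/(-2918))) = 3455331/(816730*(-196 + 1528*(-1/2918))) = 3455331/(816730*(-196 - 764/1459)) = 3455331/(816730*(-286728/1459)) = (3455331/816730)*(-1459/286728) = -1680442643/78059786480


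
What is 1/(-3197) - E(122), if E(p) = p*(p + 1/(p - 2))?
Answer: -2855243957/191820 ≈ -14885.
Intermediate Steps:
E(p) = p*(p + 1/(-2 + p))
1/(-3197) - E(122) = 1/(-3197) - 122*(1 + 122**2 - 2*122)/(-2 + 122) = -1/3197 - 122*(1 + 14884 - 244)/120 = -1/3197 - 122*14641/120 = -1/3197 - 1*893101/60 = -1/3197 - 893101/60 = -2855243957/191820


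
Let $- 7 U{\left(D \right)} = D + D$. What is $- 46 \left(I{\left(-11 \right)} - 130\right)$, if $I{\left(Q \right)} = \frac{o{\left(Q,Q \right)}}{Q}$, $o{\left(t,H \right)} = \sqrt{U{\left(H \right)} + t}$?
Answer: $5980 + \frac{46 i \sqrt{385}}{77} \approx 5980.0 + 11.722 i$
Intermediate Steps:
$U{\left(D \right)} = - \frac{2 D}{7}$ ($U{\left(D \right)} = - \frac{D + D}{7} = - \frac{2 D}{7}$)
$o{\left(t,H \right)} = \sqrt{t - \frac{2 H}{7}}$ ($o{\left(t,H \right)} = \sqrt{- \frac{2 H}{7} + t} = \sqrt{t - \frac{2 H}{7}}$)
$I{\left(Q \right)} = \frac{\sqrt{35}}{7 \sqrt{Q}}$ ($I{\left(Q \right)} = \frac{\frac{1}{7} \sqrt{- 14 Q + 49 Q}}{Q} = \frac{\frac{1}{7} \sqrt{35 Q}}{Q} = \frac{\frac{1}{7} \sqrt{35} \sqrt{Q}}{Q} = \frac{\sqrt{35}}{7 \sqrt{Q}}$)
$- 46 \left(I{\left(-11 \right)} - 130\right) = - 46 \left(\frac{\sqrt{35}}{7 i \sqrt{11}} - 130\right) = - 46 \left(\frac{\sqrt{35} \left(- \frac{i \sqrt{11}}{11}\right)}{7} - 130\right) = - 46 \left(- \frac{i \sqrt{385}}{77} - 130\right) = - 46 \left(-130 - \frac{i \sqrt{385}}{77}\right) = 5980 + \frac{46 i \sqrt{385}}{77}$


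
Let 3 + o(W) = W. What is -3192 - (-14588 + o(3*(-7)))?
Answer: 11420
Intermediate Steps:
o(W) = -3 + W
-3192 - (-14588 + o(3*(-7))) = -3192 - (-14588 + (-3 + 3*(-7))) = -3192 - (-14588 + (-3 - 21)) = -3192 - (-14588 - 24) = -3192 - 1*(-14612) = -3192 + 14612 = 11420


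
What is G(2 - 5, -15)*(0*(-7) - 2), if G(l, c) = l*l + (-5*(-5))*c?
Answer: 732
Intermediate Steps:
G(l, c) = l**2 + 25*c
G(2 - 5, -15)*(0*(-7) - 2) = ((2 - 5)**2 + 25*(-15))*(0*(-7) - 2) = ((-3)**2 - 375)*(0 - 2) = (9 - 375)*(-2) = -366*(-2) = 732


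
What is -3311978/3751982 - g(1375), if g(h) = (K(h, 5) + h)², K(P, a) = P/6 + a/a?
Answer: -174009782846155/67535676 ≈ -2.5766e+6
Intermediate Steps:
K(P, a) = 1 + P/6 (K(P, a) = P*(⅙) + 1 = P/6 + 1 = 1 + P/6)
g(h) = (1 + 7*h/6)² (g(h) = ((1 + h/6) + h)² = (1 + 7*h/6)²)
-3311978/3751982 - g(1375) = -3311978/3751982 - (6 + 7*1375)²/36 = -3311978*1/3751982 - (6 + 9625)²/36 = -1655989/1875991 - 9631²/36 = -1655989/1875991 - 92756161/36 = -174009782846155/67535676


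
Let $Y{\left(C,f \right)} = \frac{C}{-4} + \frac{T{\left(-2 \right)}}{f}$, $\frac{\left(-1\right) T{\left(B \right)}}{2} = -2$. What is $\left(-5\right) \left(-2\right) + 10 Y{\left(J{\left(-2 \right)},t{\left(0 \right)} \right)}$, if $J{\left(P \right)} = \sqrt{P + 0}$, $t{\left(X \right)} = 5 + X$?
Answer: $18 - \frac{5 i \sqrt{2}}{2} \approx 18.0 - 3.5355 i$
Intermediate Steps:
$T{\left(B \right)} = 4$ ($T{\left(B \right)} = \left(-2\right) \left(-2\right) = 4$)
$J{\left(P \right)} = \sqrt{P}$
$Y{\left(C,f \right)} = \frac{4}{f} - \frac{C}{4}$ ($Y{\left(C,f \right)} = \frac{C}{-4} + \frac{4}{f} = C \left(- \frac{1}{4}\right) + \frac{4}{f} = - \frac{C}{4} + \frac{4}{f} = \frac{4}{f} - \frac{C}{4}$)
$\left(-5\right) \left(-2\right) + 10 Y{\left(J{\left(-2 \right)},t{\left(0 \right)} \right)} = \left(-5\right) \left(-2\right) + 10 \left(\frac{4}{5 + 0} - \frac{\sqrt{-2}}{4}\right) = 10 + 10 \left(\frac{4}{5} - \frac{i \sqrt{2}}{4}\right) = 10 + \left(8 - \frac{5 i \sqrt{2}}{2}\right) = 18 - \frac{5 i \sqrt{2}}{2}$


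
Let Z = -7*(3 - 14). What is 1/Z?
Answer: 1/77 ≈ 0.012987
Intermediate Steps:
Z = 77 (Z = -7*(-11) = 77)
1/Z = 1/77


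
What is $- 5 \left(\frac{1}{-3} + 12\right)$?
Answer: $- \frac{175}{3} \approx -58.333$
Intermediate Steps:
$- 5 \left(\frac{1}{-3} + 12\right) = - 5 \left(- \frac{1}{3} + 12\right) = \left(-5\right) \frac{35}{3} = - \frac{175}{3}$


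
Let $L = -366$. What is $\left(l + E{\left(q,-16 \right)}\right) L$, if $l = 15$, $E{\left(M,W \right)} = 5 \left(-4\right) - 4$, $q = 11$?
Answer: $3294$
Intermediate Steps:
$E{\left(M,W \right)} = -24$ ($E{\left(M,W \right)} = -20 - 4 = -24$)
$\left(l + E{\left(q,-16 \right)}\right) L = \left(15 - 24\right) \left(-366\right) = \left(-9\right) \left(-366\right) = 3294$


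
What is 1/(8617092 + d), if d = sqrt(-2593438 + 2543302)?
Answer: 718091/6187856215550 - I*sqrt(12534)/37127137293300 ≈ 1.1605e-7 - 3.0155e-12*I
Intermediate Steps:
d = 2*I*sqrt(12534) (d = sqrt(-50136) = 2*I*sqrt(12534) ≈ 223.91*I)
1/(8617092 + d) = 1/(8617092 + 2*I*sqrt(12534))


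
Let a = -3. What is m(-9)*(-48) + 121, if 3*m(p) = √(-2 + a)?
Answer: 121 - 16*I*√5 ≈ 121.0 - 35.777*I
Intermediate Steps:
m(p) = I*√5/3 (m(p) = √(-2 - 3)/3 = √(-5)/3 = (I*√5)/3 = I*√5/3)
m(-9)*(-48) + 121 = (I*√5/3)*(-48) + 121 = -16*I*√5 + 121 = 121 - 16*I*√5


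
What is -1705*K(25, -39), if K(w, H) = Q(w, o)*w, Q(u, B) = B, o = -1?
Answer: 42625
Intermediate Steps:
K(w, H) = -w
-1705*K(25, -39) = -(-1705)*25 = -1705*(-25) = 42625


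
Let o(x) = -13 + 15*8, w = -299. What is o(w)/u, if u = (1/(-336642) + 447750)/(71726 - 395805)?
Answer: -11673550490826/150731455499 ≈ -77.446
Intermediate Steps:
o(x) = 107 (o(x) = -13 + 120 = 107)
u = -150731455499/109098602718 (u = (-1/336642 + 447750)/(-324079) = (150731455499/336642)*(-1/324079) = -150731455499/109098602718 ≈ -1.3816)
o(w)/u = 107/(-150731455499/109098602718) = 107*(-109098602718/150731455499) = -11673550490826/150731455499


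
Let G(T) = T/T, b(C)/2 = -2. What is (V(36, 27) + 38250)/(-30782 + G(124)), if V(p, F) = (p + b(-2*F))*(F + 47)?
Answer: -40618/30781 ≈ -1.3196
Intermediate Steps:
b(C) = -4 (b(C) = 2*(-2) = -4)
G(T) = 1
V(p, F) = (-4 + p)*(47 + F) (V(p, F) = (p - 4)*(F + 47) = (-4 + p)*(47 + F))
(V(36, 27) + 38250)/(-30782 + G(124)) = ((-188 - 4*27 + 47*36 + 27*36) + 38250)/(-30782 + 1) = ((-188 - 108 + 1692 + 972) + 38250)/(-30781) = (2368 + 38250)*(-1/30781) = 40618*(-1/30781) = -40618/30781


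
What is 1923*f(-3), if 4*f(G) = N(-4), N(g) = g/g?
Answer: 1923/4 ≈ 480.75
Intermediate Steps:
N(g) = 1
f(G) = 1/4 (f(G) = (1/4)*1 = 1/4)
1923*f(-3) = 1923*(1/4) = 1923/4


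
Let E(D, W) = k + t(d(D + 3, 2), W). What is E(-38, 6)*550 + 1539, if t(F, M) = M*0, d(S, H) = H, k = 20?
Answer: 12539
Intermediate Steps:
t(F, M) = 0
E(D, W) = 20 (E(D, W) = 20 + 0 = 20)
E(-38, 6)*550 + 1539 = 20*550 + 1539 = 11000 + 1539 = 12539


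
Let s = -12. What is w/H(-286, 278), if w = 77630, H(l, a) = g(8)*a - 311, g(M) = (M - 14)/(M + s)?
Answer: 38815/53 ≈ 732.36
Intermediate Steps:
g(M) = (-14 + M)/(-12 + M) (g(M) = (M - 14)/(M - 12) = (-14 + M)/(-12 + M))
H(l, a) = -311 + 3*a/2 (H(l, a) = ((-14 + 8)/(-12 + 8))*a - 311 = (-6/(-4))*a - 311 = (-1/4*(-6))*a - 311 = 3*a/2 - 311 = -311 + 3*a/2)
w/H(-286, 278) = 77630/(-311 + (3/2)*278) = 77630/(-311 + 417) = 77630/106 = 77630*(1/106) = 38815/53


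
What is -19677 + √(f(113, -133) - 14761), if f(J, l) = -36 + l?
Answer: -19677 + I*√14930 ≈ -19677.0 + 122.19*I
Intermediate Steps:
-19677 + √(f(113, -133) - 14761) = -19677 + √((-36 - 133) - 14761) = -19677 + √(-169 - 14761) = -19677 + √(-14930) = -19677 + I*√14930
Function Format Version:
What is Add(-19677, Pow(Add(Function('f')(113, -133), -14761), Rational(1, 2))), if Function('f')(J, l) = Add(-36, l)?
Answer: Add(-19677, Mul(I, Pow(14930, Rational(1, 2)))) ≈ Add(-19677., Mul(122.19, I))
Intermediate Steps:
Add(-19677, Pow(Add(Function('f')(113, -133), -14761), Rational(1, 2))) = Add(-19677, Pow(Add(Add(-36, -133), -14761), Rational(1, 2))) = Add(-19677, Pow(Add(-169, -14761), Rational(1, 2))) = Add(-19677, Pow(-14930, Rational(1, 2))) = Add(-19677, Mul(I, Pow(14930, Rational(1, 2))))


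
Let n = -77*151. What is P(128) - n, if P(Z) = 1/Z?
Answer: 1488257/128 ≈ 11627.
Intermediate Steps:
n = -11627
P(128) - n = 1/128 - 1*(-11627) = 1/128 + 11627 = 1488257/128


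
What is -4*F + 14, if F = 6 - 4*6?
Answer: 86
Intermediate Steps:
F = -18 (F = 6 - 24 = -18)
-4*F + 14 = -4*(-18) + 14 = 72 + 14 = 86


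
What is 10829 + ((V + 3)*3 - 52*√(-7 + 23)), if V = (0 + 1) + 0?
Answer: 10633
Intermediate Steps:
V = 1 (V = 1 + 0 = 1)
10829 + ((V + 3)*3 - 52*√(-7 + 23)) = 10829 + ((1 + 3)*3 - 52*√(-7 + 23)) = 10829 + (4*3 - 52*√16) = 10829 + (12 - 52*4) = 10829 + (12 - 208) = 10829 - 196 = 10633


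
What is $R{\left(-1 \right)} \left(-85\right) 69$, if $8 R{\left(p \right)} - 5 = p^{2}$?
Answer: $- \frac{17595}{4} \approx -4398.8$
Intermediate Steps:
$R{\left(p \right)} = \frac{5}{8} + \frac{p^{2}}{8}$
$R{\left(-1 \right)} \left(-85\right) 69 = \left(\frac{5}{8} + \frac{\left(-1\right)^{2}}{8}\right) \left(-85\right) 69 = \left(\frac{5}{8} + \frac{1}{8} \cdot 1\right) \left(-85\right) 69 = \left(\frac{5}{8} + \frac{1}{8}\right) \left(-85\right) 69 = \frac{3}{4} \left(-85\right) 69 = \left(- \frac{255}{4}\right) 69 = - \frac{17595}{4}$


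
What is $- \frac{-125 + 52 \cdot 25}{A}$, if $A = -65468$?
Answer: $\frac{1175}{65468} \approx 0.017948$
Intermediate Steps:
$- \frac{-125 + 52 \cdot 25}{A} = - \frac{-125 + 52 \cdot 25}{-65468} = - \frac{\left(-125 + 1300\right) \left(-1\right)}{65468} = - \frac{1175 \left(-1\right)}{65468} = \left(-1\right) \left(- \frac{1175}{65468}\right) = \frac{1175}{65468}$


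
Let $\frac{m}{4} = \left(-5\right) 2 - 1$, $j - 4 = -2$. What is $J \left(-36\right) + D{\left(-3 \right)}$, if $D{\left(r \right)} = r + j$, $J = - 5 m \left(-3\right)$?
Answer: $23759$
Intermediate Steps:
$j = 2$ ($j = 4 - 2 = 2$)
$m = -44$ ($m = 4 \left(\left(-5\right) 2 - 1\right) = 4 \left(-10 - 1\right) = 4 \left(-11\right) = -44$)
$J = -660$ ($J = \left(-5\right) \left(-44\right) \left(-3\right) = 220 \left(-3\right) = -660$)
$D{\left(r \right)} = 2 + r$ ($D{\left(r \right)} = r + 2 = 2 + r$)
$J \left(-36\right) + D{\left(-3 \right)} = \left(-660\right) \left(-36\right) + \left(2 - 3\right) = 23760 - 1 = 23759$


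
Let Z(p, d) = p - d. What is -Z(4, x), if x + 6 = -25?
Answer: -35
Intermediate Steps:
x = -31 (x = -6 - 25 = -31)
-Z(4, x) = -(4 - 1*(-31)) = -(4 + 31) = -1*35 = -35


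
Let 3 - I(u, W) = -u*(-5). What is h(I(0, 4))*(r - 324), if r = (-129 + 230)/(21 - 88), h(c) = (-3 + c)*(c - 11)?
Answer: 0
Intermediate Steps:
I(u, W) = 3 - 5*u (I(u, W) = 3 - (-u)*(-5) = 3 - 5*u)
h(c) = (-11 + c)*(-3 + c) (h(c) = (-3 + c)*(-11 + c) = (-11 + c)*(-3 + c))
r = -101/67 (r = 101/(-67) = 101*(-1/67) = -101/67 ≈ -1.5075)
h(I(0, 4))*(r - 324) = (33 + (3 - 5*0)² - 14*(3 - 5*0))*(-101/67 - 324) = (33 + (3 + 0)² - 14*(3 + 0))*(-21809/67) = (33 + 3² - 14*3)*(-21809/67) = (33 + 9 - 42)*(-21809/67) = 0*(-21809/67) = 0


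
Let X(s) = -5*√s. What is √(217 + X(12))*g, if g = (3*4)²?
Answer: 144*√(217 - 10*√3) ≈ 2034.8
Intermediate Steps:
g = 144 (g = 12² = 144)
√(217 + X(12))*g = √(217 - 10*√3)*144 = 144*√(217 - 10*√3)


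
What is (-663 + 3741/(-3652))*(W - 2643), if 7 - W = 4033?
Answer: 16172438373/3652 ≈ 4.4284e+6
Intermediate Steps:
W = -4026 (W = 7 - 1*4033 = 7 - 4033 = -4026)
(-663 + 3741/(-3652))*(W - 2643) = (-663 + 3741/(-3652))*(-4026 - 2643) = (-663 + 3741*(-1/3652))*(-6669) = (-663 - 3741/3652)*(-6669) = -2425017/3652*(-6669) = 16172438373/3652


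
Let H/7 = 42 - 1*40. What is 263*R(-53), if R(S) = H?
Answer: 3682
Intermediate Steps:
H = 14 (H = 7*(42 - 1*40) = 7*(42 - 40) = 7*2 = 14)
R(S) = 14
263*R(-53) = 263*14 = 3682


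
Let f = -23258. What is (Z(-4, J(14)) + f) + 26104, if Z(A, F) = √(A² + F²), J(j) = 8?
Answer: 2846 + 4*√5 ≈ 2854.9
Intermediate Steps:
(Z(-4, J(14)) + f) + 26104 = (√((-4)² + 8²) - 23258) + 26104 = (√(16 + 64) - 23258) + 26104 = (√80 - 23258) + 26104 = (4*√5 - 23258) + 26104 = (-23258 + 4*√5) + 26104 = 2846 + 4*√5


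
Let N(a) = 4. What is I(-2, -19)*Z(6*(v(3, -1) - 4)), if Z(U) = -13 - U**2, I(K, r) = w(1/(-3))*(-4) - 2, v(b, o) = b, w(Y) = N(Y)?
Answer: 882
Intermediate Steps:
w(Y) = 4
I(K, r) = -18 (I(K, r) = 4*(-4) - 2 = -16 - 2 = -18)
I(-2, -19)*Z(6*(v(3, -1) - 4)) = -18*(-13 - (6*(3 - 4))**2) = -18*(-13 - (6*(-1))**2) = -18*(-13 - 1*(-6)**2) = -18*(-13 - 1*36) = -18*(-13 - 36) = -18*(-49) = 882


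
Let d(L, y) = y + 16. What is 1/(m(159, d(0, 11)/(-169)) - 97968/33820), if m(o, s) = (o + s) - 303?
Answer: -1428895/210128313 ≈ -0.0068001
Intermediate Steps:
d(L, y) = 16 + y
m(o, s) = -303 + o + s
1/(m(159, d(0, 11)/(-169)) - 97968/33820) = 1/((-303 + 159 + (16 + 11)/(-169)) - 97968/33820) = 1/((-303 + 159 + 27*(-1/169)) - 97968*1/33820) = 1/((-303 + 159 - 27/169) - 24492/8455) = 1/(-24363/169 - 24492/8455) = 1/(-210128313/1428895) = -1428895/210128313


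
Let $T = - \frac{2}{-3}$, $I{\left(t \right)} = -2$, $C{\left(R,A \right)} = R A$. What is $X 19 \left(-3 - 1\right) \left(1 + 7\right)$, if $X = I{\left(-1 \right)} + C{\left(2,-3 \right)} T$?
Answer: $3648$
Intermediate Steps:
$C{\left(R,A \right)} = A R$
$T = \frac{2}{3}$ ($T = \left(-2\right) \left(- \frac{1}{3}\right) = \frac{2}{3} \approx 0.66667$)
$X = -6$ ($X = -2 + \left(-3\right) 2 \cdot \frac{2}{3} = -2 - 4 = -6$)
$X 19 \left(-3 - 1\right) \left(1 + 7\right) = \left(-6\right) 19 \left(-3 - 1\right) \left(1 + 7\right) = - 114 \left(\left(-4\right) 8\right) = \left(-114\right) \left(-32\right) = 3648$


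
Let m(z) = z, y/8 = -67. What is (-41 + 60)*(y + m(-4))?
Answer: -10260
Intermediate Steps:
y = -536 (y = 8*(-67) = -536)
(-41 + 60)*(y + m(-4)) = (-41 + 60)*(-536 - 4) = 19*(-540) = -10260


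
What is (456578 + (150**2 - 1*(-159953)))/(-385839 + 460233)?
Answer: 639031/74394 ≈ 8.5898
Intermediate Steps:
(456578 + (150**2 - 1*(-159953)))/(-385839 + 460233) = (456578 + (22500 + 159953))/74394 = (456578 + 182453)*(1/74394) = 639031*(1/74394) = 639031/74394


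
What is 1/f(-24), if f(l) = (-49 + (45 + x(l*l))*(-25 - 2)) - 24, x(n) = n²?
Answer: -1/8959240 ≈ -1.1162e-7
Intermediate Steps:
f(l) = -1288 - 27*l⁴ (f(l) = (-49 + (45 + (l*l)²)*(-25 - 2)) - 24 = (-49 + (45 + (l²)²)*(-27)) - 24 = (-49 + (45 + l⁴)*(-27)) - 24 = (-49 + (-1215 - 27*l⁴)) - 24 = (-1264 - 27*l⁴) - 24 = -1288 - 27*l⁴)
1/f(-24) = 1/(-1288 - 27*(-24)⁴) = 1/(-1288 - 27*331776) = 1/(-1288 - 8957952) = 1/(-8959240) = -1/8959240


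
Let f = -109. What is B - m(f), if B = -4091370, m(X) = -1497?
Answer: -4089873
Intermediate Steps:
B - m(f) = -4091370 - 1*(-1497) = -4091370 + 1497 = -4089873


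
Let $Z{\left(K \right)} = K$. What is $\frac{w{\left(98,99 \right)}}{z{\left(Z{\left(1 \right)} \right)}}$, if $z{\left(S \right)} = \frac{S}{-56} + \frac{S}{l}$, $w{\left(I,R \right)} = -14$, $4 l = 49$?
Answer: $- \frac{5488}{25} \approx -219.52$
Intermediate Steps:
$l = \frac{49}{4}$ ($l = \frac{1}{4} \cdot 49 = \frac{49}{4} \approx 12.25$)
$z{\left(S \right)} = \frac{25 S}{392}$ ($z{\left(S \right)} = \frac{S}{-56} + \frac{S}{\frac{49}{4}} = S \left(- \frac{1}{56}\right) + S \frac{4}{49} = - \frac{S}{56} + \frac{4 S}{49} = \frac{25 S}{392}$)
$\frac{w{\left(98,99 \right)}}{z{\left(Z{\left(1 \right)} \right)}} = - \frac{14}{\frac{25}{392} \cdot 1} = - \frac{14}{\frac{25}{392}} = \left(-14\right) \frac{392}{25} = - \frac{5488}{25}$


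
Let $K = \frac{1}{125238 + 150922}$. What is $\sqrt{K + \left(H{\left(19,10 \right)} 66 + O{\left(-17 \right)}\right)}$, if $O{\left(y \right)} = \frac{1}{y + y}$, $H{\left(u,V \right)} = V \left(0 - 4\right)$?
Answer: $\frac{3 i \sqrt{101019606399485}}{586840} \approx 51.381 i$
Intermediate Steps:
$H{\left(u,V \right)} = - 4 V$ ($H{\left(u,V \right)} = V \left(-4\right) = - 4 V$)
$O{\left(y \right)} = \frac{1}{2 y}$
$K = \frac{1}{276160} \approx 3.6211 \cdot 10^{-6}$
$\sqrt{K + \left(H{\left(19,10 \right)} 66 + O{\left(-17 \right)}\right)} = \sqrt{\frac{1}{276160} + \left(\left(-4\right) 10 \cdot 66 + \frac{1}{2 \left(-17\right)}\right)} = \sqrt{\frac{1}{276160} + \left(\left(-40\right) 66 + \frac{1}{2} \left(- \frac{1}{17}\right)\right)} = \sqrt{\frac{1}{276160} - \frac{89761}{34}} = \sqrt{- \frac{12394198863}{4694720}} = \frac{3 i \sqrt{101019606399485}}{586840}$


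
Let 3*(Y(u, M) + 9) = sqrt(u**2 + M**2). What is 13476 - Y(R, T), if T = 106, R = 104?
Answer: 13485 - 2*sqrt(5513)/3 ≈ 13436.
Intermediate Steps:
Y(u, M) = -9 + sqrt(M**2 + u**2)/3 (Y(u, M) = -9 + sqrt(u**2 + M**2)/3 = -9 + sqrt(M**2 + u**2)/3)
13476 - Y(R, T) = 13476 - (-9 + sqrt(106**2 + 104**2)/3) = 13476 - (-9 + sqrt(11236 + 10816)/3) = 13476 - (-9 + sqrt(22052)/3) = 13476 - (-9 + (2*sqrt(5513))/3) = 13476 - (-9 + 2*sqrt(5513)/3) = 13476 + (9 - 2*sqrt(5513)/3) = 13485 - 2*sqrt(5513)/3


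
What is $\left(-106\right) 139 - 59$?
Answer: $-14793$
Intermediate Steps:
$\left(-106\right) 139 - 59 = -14734 - 59 = -14793$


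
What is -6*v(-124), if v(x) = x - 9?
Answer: 798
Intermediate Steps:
v(x) = -9 + x
-6*v(-124) = -6*(-9 - 124) = -6*(-133) = 798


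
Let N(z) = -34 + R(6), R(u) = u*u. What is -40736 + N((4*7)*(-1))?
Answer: -40734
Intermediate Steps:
R(u) = u²
N(z) = 2 (N(z) = -34 + 6² = -34 + 36 = 2)
-40736 + N((4*7)*(-1)) = -40736 + 2 = -40734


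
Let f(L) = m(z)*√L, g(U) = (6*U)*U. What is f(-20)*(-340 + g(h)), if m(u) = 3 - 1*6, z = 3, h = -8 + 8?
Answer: 2040*I*√5 ≈ 4561.6*I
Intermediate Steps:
h = 0
g(U) = 6*U²
m(u) = -3 (m(u) = 3 - 6 = -3)
f(L) = -3*√L
f(-20)*(-340 + g(h)) = (-6*I*√5)*(-340 + 6*0²) = (-6*I*√5)*(-340 + 6*0) = (-6*I*√5)*(-340 + 0) = -6*I*√5*(-340) = 2040*I*√5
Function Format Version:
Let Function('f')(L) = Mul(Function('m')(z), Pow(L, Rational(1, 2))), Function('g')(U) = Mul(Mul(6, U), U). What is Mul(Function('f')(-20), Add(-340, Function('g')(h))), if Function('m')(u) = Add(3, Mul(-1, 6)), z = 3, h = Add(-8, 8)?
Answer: Mul(2040, I, Pow(5, Rational(1, 2))) ≈ Mul(4561.6, I)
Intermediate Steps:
h = 0
Function('g')(U) = Mul(6, Pow(U, 2))
Function('m')(u) = -3 (Function('m')(u) = Add(3, -6) = -3)
Function('f')(L) = Mul(-3, Pow(L, Rational(1, 2)))
Mul(Function('f')(-20), Add(-340, Function('g')(h))) = Mul(Mul(-3, Pow(-20, Rational(1, 2))), Add(-340, Mul(6, Pow(0, 2)))) = Mul(Mul(-3, Mul(2, I, Pow(5, Rational(1, 2)))), Add(-340, Mul(6, 0))) = Mul(Mul(-6, I, Pow(5, Rational(1, 2))), Add(-340, 0)) = Mul(Mul(-6, I, Pow(5, Rational(1, 2))), -340) = Mul(2040, I, Pow(5, Rational(1, 2)))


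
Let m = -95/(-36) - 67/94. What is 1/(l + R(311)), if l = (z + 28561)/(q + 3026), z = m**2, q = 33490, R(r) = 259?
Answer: 104540341824/27157725412201 ≈ 0.0038494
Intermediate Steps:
m = 3259/1692 (m = -95*(-1/36) - 67*1/94 = 95/36 - 67/94 = 3259/1692 ≈ 1.9261)
z = 10621081/2862864 (z = (3259/1692)**2 = 10621081/2862864 ≈ 3.7099)
l = 81776879785/104540341824 (l = (10621081/2862864 + 28561)/(33490 + 3026) = (81776879785/2862864)/36516 = (81776879785/2862864)*(1/36516) = 81776879785/104540341824 ≈ 0.78225)
1/(l + R(311)) = 1/(81776879785/104540341824 + 259) = 1/(27157725412201/104540341824) = 104540341824/27157725412201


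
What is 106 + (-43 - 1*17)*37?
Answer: -2114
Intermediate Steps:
106 + (-43 - 1*17)*37 = 106 + (-43 - 17)*37 = 106 - 60*37 = 106 - 2220 = -2114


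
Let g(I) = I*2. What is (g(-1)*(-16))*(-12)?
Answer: -384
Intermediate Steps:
g(I) = 2*I
(g(-1)*(-16))*(-12) = ((2*(-1))*(-16))*(-12) = -2*(-16)*(-12) = 32*(-12) = -384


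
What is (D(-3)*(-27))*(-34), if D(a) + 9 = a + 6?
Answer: -5508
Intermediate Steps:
D(a) = -3 + a (D(a) = -9 + (a + 6) = -9 + (6 + a) = -3 + a)
(D(-3)*(-27))*(-34) = ((-3 - 3)*(-27))*(-34) = -6*(-27)*(-34) = 162*(-34) = -5508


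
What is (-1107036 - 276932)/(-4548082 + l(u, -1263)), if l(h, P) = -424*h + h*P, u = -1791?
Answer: 1383968/1526665 ≈ 0.90653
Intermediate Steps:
l(h, P) = -424*h + P*h
(-1107036 - 276932)/(-4548082 + l(u, -1263)) = (-1107036 - 276932)/(-4548082 - 1791*(-424 - 1263)) = -1383968/(-4548082 - 1791*(-1687)) = -1383968/(-4548082 + 3021417) = -1383968/(-1526665) = -1383968*(-1/1526665) = 1383968/1526665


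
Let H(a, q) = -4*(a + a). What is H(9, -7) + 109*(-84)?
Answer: -9228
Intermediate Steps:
H(a, q) = -8*a
H(9, -7) + 109*(-84) = -8*9 + 109*(-84) = -72 - 9156 = -9228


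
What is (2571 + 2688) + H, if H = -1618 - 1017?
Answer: 2624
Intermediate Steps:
H = -2635
(2571 + 2688) + H = (2571 + 2688) - 2635 = 5259 - 2635 = 2624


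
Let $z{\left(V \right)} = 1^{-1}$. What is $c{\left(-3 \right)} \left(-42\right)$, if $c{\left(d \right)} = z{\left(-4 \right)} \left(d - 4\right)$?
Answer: $294$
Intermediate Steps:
$z{\left(V \right)} = 1$
$c{\left(d \right)} = -4 + d$ ($c{\left(d \right)} = 1 \left(d - 4\right) = 1 \left(-4 + d\right) = -4 + d$)
$c{\left(-3 \right)} \left(-42\right) = \left(-4 - 3\right) \left(-42\right) = \left(-7\right) \left(-42\right) = 294$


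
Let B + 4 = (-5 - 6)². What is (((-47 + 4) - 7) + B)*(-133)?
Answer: -8911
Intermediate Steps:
B = 117 (B = -4 + (-5 - 6)² = -4 + (-11)² = -4 + 121 = 117)
(((-47 + 4) - 7) + B)*(-133) = (((-47 + 4) - 7) + 117)*(-133) = ((-43 - 7) + 117)*(-133) = (-50 + 117)*(-133) = 67*(-133) = -8911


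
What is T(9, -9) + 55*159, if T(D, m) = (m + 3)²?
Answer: 8781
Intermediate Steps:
T(D, m) = (3 + m)²
T(9, -9) + 55*159 = (3 - 9)² + 55*159 = (-6)² + 8745 = 36 + 8745 = 8781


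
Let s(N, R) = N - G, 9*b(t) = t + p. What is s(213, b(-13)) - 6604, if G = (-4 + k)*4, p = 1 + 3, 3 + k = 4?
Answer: -6379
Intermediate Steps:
k = 1 (k = -3 + 4 = 1)
p = 4
G = -12 (G = (-4 + 1)*4 = -3*4 = -12)
b(t) = 4/9 + t/9 (b(t) = (t + 4)/9 = (4 + t)/9 = 4/9 + t/9)
s(N, R) = 12 + N (s(N, R) = N - 1*(-12) = N + 12 = 12 + N)
s(213, b(-13)) - 6604 = (12 + 213) - 6604 = 225 - 6604 = -6379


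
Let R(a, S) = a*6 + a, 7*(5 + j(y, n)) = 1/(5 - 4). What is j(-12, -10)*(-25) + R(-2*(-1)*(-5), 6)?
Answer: 360/7 ≈ 51.429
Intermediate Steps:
j(y, n) = -34/7 (j(y, n) = -5 + 1/(7*(5 - 4)) = -5 + (⅐)/1 = -5 + (⅐)*1 = -5 + ⅐ = -34/7)
R(a, S) = 7*a (R(a, S) = 6*a + a = 7*a)
j(-12, -10)*(-25) + R(-2*(-1)*(-5), 6) = -34/7*(-25) + 7*(-2*(-1)*(-5)) = 850/7 + 7*(2*(-5)) = 850/7 + 7*(-10) = 850/7 - 70 = 360/7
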